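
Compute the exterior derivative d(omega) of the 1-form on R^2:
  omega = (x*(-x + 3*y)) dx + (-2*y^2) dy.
d(omega) = (-3*x) dx ∧ dy

For a 1-form omega = sum_i f_i dx_i, the exterior derivative is
  d(omega) = sum_{i < j} (∂f_j/∂x_i - ∂f_i/∂x_j) dx_i ∧ dx_j.
  coefficient of dx ∧ dy: ∂f_2/∂x - ∂f_1/∂y = ∂(-2*y^2)/∂x - ∂(x*(-x + 3*y))/∂y = -3*x
Assembling: d(omega) = (-3*x) dx ∧ dy.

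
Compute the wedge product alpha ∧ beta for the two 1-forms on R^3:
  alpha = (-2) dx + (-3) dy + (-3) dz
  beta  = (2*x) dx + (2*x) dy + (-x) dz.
alpha ∧ beta = (2*x) dx ∧ dy + (8*x) dx ∧ dz + (9*x) dy ∧ dz

Distribute the wedge, using dx_i ∧ dx_j = -dx_j ∧ dx_i and dx_i ∧ dx_i = 0. For each pair (i, j) with i < j, the coefficient of dx_i ∧ dx_j in alpha ∧ beta is (alpha_i * beta_j - alpha_j * beta_i). Collecting: alpha ∧ beta = (2*x) dx ∧ dy + (8*x) dx ∧ dz + (9*x) dy ∧ dz.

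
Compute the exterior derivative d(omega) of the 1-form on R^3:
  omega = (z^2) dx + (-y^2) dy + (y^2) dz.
d(omega) = (-2*z) dx ∧ dz + (2*y) dy ∧ dz

For a 1-form omega = sum_i f_i dx_i, the exterior derivative is
  d(omega) = sum_{i < j} (∂f_j/∂x_i - ∂f_i/∂x_j) dx_i ∧ dx_j.
  coefficient of dx ∧ dz: ∂f_3/∂x - ∂f_1/∂z = ∂(y^2)/∂x - ∂(z^2)/∂z = -2*z
  coefficient of dy ∧ dz: ∂f_3/∂y - ∂f_2/∂z = ∂(y^2)/∂y - ∂(-y^2)/∂z = 2*y
Assembling: d(omega) = (-2*z) dx ∧ dz + (2*y) dy ∧ dz.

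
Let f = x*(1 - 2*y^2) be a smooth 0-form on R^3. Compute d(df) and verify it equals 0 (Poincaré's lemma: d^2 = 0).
d(df) = 0

Step 1: df = sum_i (∂f/∂x_i) dx_i = (1 - 2*y^2) dx + (-4*x*y) dy + (0) dz.
Step 2: Apply d again. Using the 1-form formula, the coefficient of dx ∧ dy in d(df) is ∂^2 f/∂x ∂y - ∂^2 f/∂y ∂x = (-4*y) - (-4*y) = 0 (equality of mixed partials for smooth f).
Similarly for dx ∧ dz and dy ∧ dz — all coefficients vanish. So d(df) = 0.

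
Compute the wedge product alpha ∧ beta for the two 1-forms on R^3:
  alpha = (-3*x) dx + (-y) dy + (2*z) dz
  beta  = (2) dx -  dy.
alpha ∧ beta = (3*x + 2*y) dx ∧ dy + (-4*z) dx ∧ dz + (2*z) dy ∧ dz

Distribute the wedge, using dx_i ∧ dx_j = -dx_j ∧ dx_i and dx_i ∧ dx_i = 0. For each pair (i, j) with i < j, the coefficient of dx_i ∧ dx_j in alpha ∧ beta is (alpha_i * beta_j - alpha_j * beta_i). Collecting: alpha ∧ beta = (3*x + 2*y) dx ∧ dy + (-4*z) dx ∧ dz + (2*z) dy ∧ dz.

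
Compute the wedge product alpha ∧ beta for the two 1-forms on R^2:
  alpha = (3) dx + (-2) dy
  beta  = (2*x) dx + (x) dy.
alpha ∧ beta = (7*x) dx ∧ dy

Distribute the wedge, using dx_i ∧ dx_j = -dx_j ∧ dx_i and dx_i ∧ dx_i = 0. For each pair (i, j) with i < j, the coefficient of dx_i ∧ dx_j in alpha ∧ beta is (alpha_i * beta_j - alpha_j * beta_i). Collecting: alpha ∧ beta = (7*x) dx ∧ dy.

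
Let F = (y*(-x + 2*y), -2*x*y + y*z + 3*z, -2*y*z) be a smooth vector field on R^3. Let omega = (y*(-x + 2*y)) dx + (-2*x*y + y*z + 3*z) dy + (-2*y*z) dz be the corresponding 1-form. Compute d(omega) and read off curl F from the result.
d(omega) = (-y - 2*z - 3) dy ∧ dz + (0) dz ∧ dx + (x - 6*y) dx ∧ dy; curl F = (-y - 2*z - 3, 0, x - 6*y)

d omega = sum_{i<j} (∂f_j/∂x_i - ∂f_i/∂x_j) dx_i ∧ dx_j. Under the identification (dy ∧ dz, dz ∧ dx, dx ∧ dy) ↔ (e_x, e_y, e_z), the coefficients are exactly the components of curl F. Compute:
  ∂R/∂y - ∂Q/∂z = (-2*z) - (y + 3) = -y - 2*z - 3
  ∂P/∂z - ∂R/∂x = (0) - (0) = 0
  ∂Q/∂x - ∂P/∂y = (-2*y) - (-x + 4*y) = x - 6*y.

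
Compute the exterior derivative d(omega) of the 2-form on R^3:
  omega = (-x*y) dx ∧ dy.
d(omega) = 0

For a 2-form omega = sum_{i<j} g_{ij} dx_i ∧ dx_j, the exterior derivative is
  d(omega) = sum_{i<j} d(g_{ij}) ∧ dx_i ∧ dx_j = sum_{i<j, k} (∂g_{ij}/∂x_k) dx_k ∧ dx_i ∧ dx_j.
Expand each term, using dx_k ∧ dx_i ∧ dx_j = sgn(permutation) dx_{(a)} ∧ dx_{(b)} ∧ dx_{(c)} with (a < b < c) sorted:

Collecting like 3-forms: d(omega) = 0.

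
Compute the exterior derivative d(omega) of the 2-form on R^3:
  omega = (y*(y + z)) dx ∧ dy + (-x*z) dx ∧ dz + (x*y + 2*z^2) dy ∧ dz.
d(omega) = (2*y) dx ∧ dy ∧ dz

For a 2-form omega = sum_{i<j} g_{ij} dx_i ∧ dx_j, the exterior derivative is
  d(omega) = sum_{i<j} d(g_{ij}) ∧ dx_i ∧ dx_j = sum_{i<j, k} (∂g_{ij}/∂x_k) dx_k ∧ dx_i ∧ dx_j.
Expand each term, using dx_k ∧ dx_i ∧ dx_j = sgn(permutation) dx_{(a)} ∧ dx_{(b)} ∧ dx_{(c)} with (a < b < c) sorted:
  d(y*(y + z)) includes (∂/∂z)(y*(y + z)) dz = (y) dz, which multiplied by dx ∧ dy gives (y) dx ∧ dy ∧ dz
  d(x*y + 2*z^2) includes (∂/∂x)(x*y + 2*z^2) dx = (y) dx, which multiplied by dy ∧ dz gives (y) dx ∧ dy ∧ dz
Collecting like 3-forms: d(omega) = (2*y) dx ∧ dy ∧ dz.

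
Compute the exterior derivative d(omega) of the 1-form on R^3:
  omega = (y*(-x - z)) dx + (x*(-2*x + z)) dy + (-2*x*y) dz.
d(omega) = (-3*x + 2*z) dx ∧ dy + (-y) dx ∧ dz + (-3*x) dy ∧ dz

For a 1-form omega = sum_i f_i dx_i, the exterior derivative is
  d(omega) = sum_{i < j} (∂f_j/∂x_i - ∂f_i/∂x_j) dx_i ∧ dx_j.
  coefficient of dx ∧ dy: ∂f_2/∂x - ∂f_1/∂y = ∂(x*(-2*x + z))/∂x - ∂(y*(-x - z))/∂y = -3*x + 2*z
  coefficient of dx ∧ dz: ∂f_3/∂x - ∂f_1/∂z = ∂(-2*x*y)/∂x - ∂(y*(-x - z))/∂z = -y
  coefficient of dy ∧ dz: ∂f_3/∂y - ∂f_2/∂z = ∂(-2*x*y)/∂y - ∂(x*(-2*x + z))/∂z = -3*x
Assembling: d(omega) = (-3*x + 2*z) dx ∧ dy + (-y) dx ∧ dz + (-3*x) dy ∧ dz.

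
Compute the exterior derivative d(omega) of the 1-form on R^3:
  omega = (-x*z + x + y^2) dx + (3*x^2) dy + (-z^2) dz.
d(omega) = (6*x - 2*y) dx ∧ dy + (x) dx ∧ dz

For a 1-form omega = sum_i f_i dx_i, the exterior derivative is
  d(omega) = sum_{i < j} (∂f_j/∂x_i - ∂f_i/∂x_j) dx_i ∧ dx_j.
  coefficient of dx ∧ dy: ∂f_2/∂x - ∂f_1/∂y = ∂(3*x^2)/∂x - ∂(-x*z + x + y^2)/∂y = 6*x - 2*y
  coefficient of dx ∧ dz: ∂f_3/∂x - ∂f_1/∂z = ∂(-z^2)/∂x - ∂(-x*z + x + y^2)/∂z = x
Assembling: d(omega) = (6*x - 2*y) dx ∧ dy + (x) dx ∧ dz.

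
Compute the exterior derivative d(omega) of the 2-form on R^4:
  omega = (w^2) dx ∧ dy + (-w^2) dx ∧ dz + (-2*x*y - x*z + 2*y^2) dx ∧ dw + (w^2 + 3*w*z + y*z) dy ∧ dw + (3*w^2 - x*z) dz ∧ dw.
d(omega) = (2*w + 2*x - 4*y) dx ∧ dy ∧ dw + (-2*w + x - z) dx ∧ dz ∧ dw + (-3*w - y) dy ∧ dz ∧ dw

For a 2-form omega = sum_{i<j} g_{ij} dx_i ∧ dx_j, the exterior derivative is
  d(omega) = sum_{i<j} d(g_{ij}) ∧ dx_i ∧ dx_j = sum_{i<j, k} (∂g_{ij}/∂x_k) dx_k ∧ dx_i ∧ dx_j.
Expand each term, using dx_k ∧ dx_i ∧ dx_j = sgn(permutation) dx_{(a)} ∧ dx_{(b)} ∧ dx_{(c)} with (a < b < c) sorted:
  d(w^2) includes (∂/∂w)(w^2) dw = (2*w) dw, which multiplied by dx ∧ dy gives (2*w) dx ∧ dy ∧ dw
  d(-w^2) includes (∂/∂w)(-w^2) dw = (-2*w) dw, which multiplied by dx ∧ dz gives (-2*w) dx ∧ dz ∧ dw
  d(-2*x*y - x*z + 2*y^2) includes (∂/∂y)(-2*x*y - x*z + 2*y^2) dy = (-2*x + 4*y) dy, which multiplied by dx ∧ dw gives (2*x - 4*y) dx ∧ dy ∧ dw
  d(-2*x*y - x*z + 2*y^2) includes (∂/∂z)(-2*x*y - x*z + 2*y^2) dz = (-x) dz, which multiplied by dx ∧ dw gives (x) dx ∧ dz ∧ dw
  d(w^2 + 3*w*z + y*z) includes (∂/∂z)(w^2 + 3*w*z + y*z) dz = (3*w + y) dz, which multiplied by dy ∧ dw gives (-3*w - y) dy ∧ dz ∧ dw
  d(3*w^2 - x*z) includes (∂/∂x)(3*w^2 - x*z) dx = (-z) dx, which multiplied by dz ∧ dw gives (-z) dx ∧ dz ∧ dw
Collecting like 3-forms: d(omega) = (2*w + 2*x - 4*y) dx ∧ dy ∧ dw + (-2*w + x - z) dx ∧ dz ∧ dw + (-3*w - y) dy ∧ dz ∧ dw.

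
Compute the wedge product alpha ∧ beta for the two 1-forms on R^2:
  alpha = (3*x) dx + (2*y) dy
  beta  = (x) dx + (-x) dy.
alpha ∧ beta = (-x*(3*x + 2*y)) dx ∧ dy

Distribute the wedge, using dx_i ∧ dx_j = -dx_j ∧ dx_i and dx_i ∧ dx_i = 0. For each pair (i, j) with i < j, the coefficient of dx_i ∧ dx_j in alpha ∧ beta is (alpha_i * beta_j - alpha_j * beta_i). Collecting: alpha ∧ beta = (-x*(3*x + 2*y)) dx ∧ dy.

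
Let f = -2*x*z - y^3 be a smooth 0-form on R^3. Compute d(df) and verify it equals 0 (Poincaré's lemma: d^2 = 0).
d(df) = 0

Step 1: df = sum_i (∂f/∂x_i) dx_i = (-2*z) dx + (-3*y^2) dy + (-2*x) dz.
Step 2: Apply d again. Using the 1-form formula, the coefficient of dx ∧ dy in d(df) is ∂^2 f/∂x ∂y - ∂^2 f/∂y ∂x = (0) - (0) = 0 (equality of mixed partials for smooth f).
Similarly for dx ∧ dz and dy ∧ dz — all coefficients vanish. So d(df) = 0.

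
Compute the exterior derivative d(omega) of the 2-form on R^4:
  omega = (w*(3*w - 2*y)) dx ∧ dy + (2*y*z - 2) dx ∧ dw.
d(omega) = (6*w - 2*y - 2*z) dx ∧ dy ∧ dw + (-2*y) dx ∧ dz ∧ dw

For a 2-form omega = sum_{i<j} g_{ij} dx_i ∧ dx_j, the exterior derivative is
  d(omega) = sum_{i<j} d(g_{ij}) ∧ dx_i ∧ dx_j = sum_{i<j, k} (∂g_{ij}/∂x_k) dx_k ∧ dx_i ∧ dx_j.
Expand each term, using dx_k ∧ dx_i ∧ dx_j = sgn(permutation) dx_{(a)} ∧ dx_{(b)} ∧ dx_{(c)} with (a < b < c) sorted:
  d(w*(3*w - 2*y)) includes (∂/∂w)(w*(3*w - 2*y)) dw = (6*w - 2*y) dw, which multiplied by dx ∧ dy gives (6*w - 2*y) dx ∧ dy ∧ dw
  d(2*y*z - 2) includes (∂/∂y)(2*y*z - 2) dy = (2*z) dy, which multiplied by dx ∧ dw gives (-2*z) dx ∧ dy ∧ dw
  d(2*y*z - 2) includes (∂/∂z)(2*y*z - 2) dz = (2*y) dz, which multiplied by dx ∧ dw gives (-2*y) dx ∧ dz ∧ dw
Collecting like 3-forms: d(omega) = (6*w - 2*y - 2*z) dx ∧ dy ∧ dw + (-2*y) dx ∧ dz ∧ dw.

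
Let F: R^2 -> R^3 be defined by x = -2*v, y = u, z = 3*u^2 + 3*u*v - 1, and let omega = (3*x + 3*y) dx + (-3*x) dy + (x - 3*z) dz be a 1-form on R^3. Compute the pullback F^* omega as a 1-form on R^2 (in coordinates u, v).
F^* omega = (-54*u^3 - 81*u^2*v - 27*u*v^2 - 12*u*v + 18*u - 6*v^2 + 15*v) du + (-27*u^3 - 27*u^2*v - 6*u*v + 3*u + 12*v) dv

Using F^*(f dg) = (f ∘ F) d(g ∘ F), substitute each coordinate x_i by F_i(u, v) in f_i, and replace dx_i by d F_i = (∂F_i/∂u) du + (∂F_i/∂v) dv.
  For the x component: f_1(F) = 3*u - 6*v; d F_1 = (0) du + (-2) dv
  For the y component: f_2(F) = 6*v; d F_2 = (1) du + (0) dv
  For the z component: f_3(F) = -9*u^2 - 9*u*v - 2*v + 3; d F_3 = (6*u + 3*v) du + (3*u) dv
Combining and collecting du, dv coefficients:
  coeff of du: -54*u^3 - 81*u^2*v - 27*u*v^2 - 12*u*v + 18*u - 6*v^2 + 15*v
  coeff of dv: -27*u^3 - 27*u^2*v - 6*u*v + 3*u + 12*v
F^* omega = (-54*u^3 - 81*u^2*v - 27*u*v^2 - 12*u*v + 18*u - 6*v^2 + 15*v) du + (-27*u^3 - 27*u^2*v - 6*u*v + 3*u + 12*v) dv.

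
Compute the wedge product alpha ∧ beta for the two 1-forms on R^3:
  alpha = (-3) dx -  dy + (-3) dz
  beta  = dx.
alpha ∧ beta = (1) dx ∧ dy + (3) dx ∧ dz

Distribute the wedge, using dx_i ∧ dx_j = -dx_j ∧ dx_i and dx_i ∧ dx_i = 0. For each pair (i, j) with i < j, the coefficient of dx_i ∧ dx_j in alpha ∧ beta is (alpha_i * beta_j - alpha_j * beta_i). Collecting: alpha ∧ beta = (1) dx ∧ dy + (3) dx ∧ dz.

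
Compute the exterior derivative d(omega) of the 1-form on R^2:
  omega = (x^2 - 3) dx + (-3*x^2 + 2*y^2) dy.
d(omega) = (-6*x) dx ∧ dy

For a 1-form omega = sum_i f_i dx_i, the exterior derivative is
  d(omega) = sum_{i < j} (∂f_j/∂x_i - ∂f_i/∂x_j) dx_i ∧ dx_j.
  coefficient of dx ∧ dy: ∂f_2/∂x - ∂f_1/∂y = ∂(-3*x^2 + 2*y^2)/∂x - ∂(x^2 - 3)/∂y = -6*x
Assembling: d(omega) = (-6*x) dx ∧ dy.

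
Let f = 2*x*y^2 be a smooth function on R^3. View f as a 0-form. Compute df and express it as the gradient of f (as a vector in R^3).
df = (2*y^2) dx + (4*x*y) dy + (0) dz; grad f = (2*y^2, 4*x*y, 0)

For a 0-form f, d f = (∂f/∂x) dx + (∂f/∂y) dy + (∂f/∂z) dz. The components of the vector representation are exactly the entries of grad f in Cartesian coordinates:
  ∂f/∂x = 2*y^2
  ∂f/∂y = 4*x*y
  ∂f/∂z = 0.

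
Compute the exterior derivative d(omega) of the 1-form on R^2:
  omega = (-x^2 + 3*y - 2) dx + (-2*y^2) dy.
d(omega) = (-3) dx ∧ dy

For a 1-form omega = sum_i f_i dx_i, the exterior derivative is
  d(omega) = sum_{i < j} (∂f_j/∂x_i - ∂f_i/∂x_j) dx_i ∧ dx_j.
  coefficient of dx ∧ dy: ∂f_2/∂x - ∂f_1/∂y = ∂(-2*y^2)/∂x - ∂(-x^2 + 3*y - 2)/∂y = -3
Assembling: d(omega) = (-3) dx ∧ dy.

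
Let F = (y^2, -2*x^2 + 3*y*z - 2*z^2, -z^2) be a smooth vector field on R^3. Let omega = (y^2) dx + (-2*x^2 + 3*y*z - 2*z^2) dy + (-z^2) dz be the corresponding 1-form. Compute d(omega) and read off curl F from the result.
d(omega) = (-3*y + 4*z) dy ∧ dz + (0) dz ∧ dx + (-4*x - 2*y) dx ∧ dy; curl F = (-3*y + 4*z, 0, -4*x - 2*y)

d omega = sum_{i<j} (∂f_j/∂x_i - ∂f_i/∂x_j) dx_i ∧ dx_j. Under the identification (dy ∧ dz, dz ∧ dx, dx ∧ dy) ↔ (e_x, e_y, e_z), the coefficients are exactly the components of curl F. Compute:
  ∂R/∂y - ∂Q/∂z = (0) - (3*y - 4*z) = -3*y + 4*z
  ∂P/∂z - ∂R/∂x = (0) - (0) = 0
  ∂Q/∂x - ∂P/∂y = (-4*x) - (2*y) = -4*x - 2*y.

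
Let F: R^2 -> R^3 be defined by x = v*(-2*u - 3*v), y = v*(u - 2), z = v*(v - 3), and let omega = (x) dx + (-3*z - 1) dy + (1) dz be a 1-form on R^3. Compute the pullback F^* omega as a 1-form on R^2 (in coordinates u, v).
F^* omega = (v*(4*u*v + 3*v^2 + 9*v - 1)) du + (4*u^2*v + 15*u*v^2 + 9*u*v - u + 18*v^3 + 6*v^2 - 16*v - 1) dv

Using F^*(f dg) = (f ∘ F) d(g ∘ F), substitute each coordinate x_i by F_i(u, v) in f_i, and replace dx_i by d F_i = (∂F_i/∂u) du + (∂F_i/∂v) dv.
  For the x component: f_1(F) = v*(-2*u - 3*v); d F_1 = (-2*v) du + (-2*u - 6*v) dv
  For the y component: f_2(F) = -3*v^2 + 9*v - 1; d F_2 = (v) du + (u - 2) dv
  For the z component: f_3(F) = 1; d F_3 = (0) du + (2*v - 3) dv
Combining and collecting du, dv coefficients:
  coeff of du: v*(4*u*v + 3*v^2 + 9*v - 1)
  coeff of dv: 4*u^2*v + 15*u*v^2 + 9*u*v - u + 18*v^3 + 6*v^2 - 16*v - 1
F^* omega = (v*(4*u*v + 3*v^2 + 9*v - 1)) du + (4*u^2*v + 15*u*v^2 + 9*u*v - u + 18*v^3 + 6*v^2 - 16*v - 1) dv.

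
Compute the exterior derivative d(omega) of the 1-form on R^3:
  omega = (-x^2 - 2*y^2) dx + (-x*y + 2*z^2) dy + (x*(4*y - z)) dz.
d(omega) = (3*y) dx ∧ dy + (4*y - z) dx ∧ dz + (4*x - 4*z) dy ∧ dz

For a 1-form omega = sum_i f_i dx_i, the exterior derivative is
  d(omega) = sum_{i < j} (∂f_j/∂x_i - ∂f_i/∂x_j) dx_i ∧ dx_j.
  coefficient of dx ∧ dy: ∂f_2/∂x - ∂f_1/∂y = ∂(-x*y + 2*z^2)/∂x - ∂(-x^2 - 2*y^2)/∂y = 3*y
  coefficient of dx ∧ dz: ∂f_3/∂x - ∂f_1/∂z = ∂(x*(4*y - z))/∂x - ∂(-x^2 - 2*y^2)/∂z = 4*y - z
  coefficient of dy ∧ dz: ∂f_3/∂y - ∂f_2/∂z = ∂(x*(4*y - z))/∂y - ∂(-x*y + 2*z^2)/∂z = 4*x - 4*z
Assembling: d(omega) = (3*y) dx ∧ dy + (4*y - z) dx ∧ dz + (4*x - 4*z) dy ∧ dz.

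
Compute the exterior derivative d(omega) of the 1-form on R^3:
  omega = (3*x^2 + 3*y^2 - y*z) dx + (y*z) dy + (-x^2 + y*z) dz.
d(omega) = (-6*y + z) dx ∧ dy + (-2*x + y) dx ∧ dz + (-y + z) dy ∧ dz

For a 1-form omega = sum_i f_i dx_i, the exterior derivative is
  d(omega) = sum_{i < j} (∂f_j/∂x_i - ∂f_i/∂x_j) dx_i ∧ dx_j.
  coefficient of dx ∧ dy: ∂f_2/∂x - ∂f_1/∂y = ∂(y*z)/∂x - ∂(3*x^2 + 3*y^2 - y*z)/∂y = -6*y + z
  coefficient of dx ∧ dz: ∂f_3/∂x - ∂f_1/∂z = ∂(-x^2 + y*z)/∂x - ∂(3*x^2 + 3*y^2 - y*z)/∂z = -2*x + y
  coefficient of dy ∧ dz: ∂f_3/∂y - ∂f_2/∂z = ∂(-x^2 + y*z)/∂y - ∂(y*z)/∂z = -y + z
Assembling: d(omega) = (-6*y + z) dx ∧ dy + (-2*x + y) dx ∧ dz + (-y + z) dy ∧ dz.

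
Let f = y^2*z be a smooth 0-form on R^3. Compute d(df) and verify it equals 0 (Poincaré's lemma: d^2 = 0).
d(df) = 0

Step 1: df = sum_i (∂f/∂x_i) dx_i = (0) dx + (2*y*z) dy + (y^2) dz.
Step 2: Apply d again. Using the 1-form formula, the coefficient of dx ∧ dy in d(df) is ∂^2 f/∂x ∂y - ∂^2 f/∂y ∂x = (0) - (0) = 0 (equality of mixed partials for smooth f).
Similarly for dx ∧ dz and dy ∧ dz — all coefficients vanish. So d(df) = 0.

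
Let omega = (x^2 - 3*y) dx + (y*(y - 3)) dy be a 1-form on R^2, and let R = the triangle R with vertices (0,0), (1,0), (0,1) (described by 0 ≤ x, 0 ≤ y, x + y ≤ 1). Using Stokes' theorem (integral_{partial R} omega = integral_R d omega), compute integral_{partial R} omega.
integral_(partial R) omega = 3/2

Stokes: integral_partial_R omega = integral_R d omega with d omega = (∂Q/∂x - ∂P/∂y) dx ∧ dy.
  ∂Q/∂x = 0
  ∂P/∂y = -3
  integrand = ∂Q/∂x - ∂P/∂y = 3.
Integrating over R: integral_0^1 integral_0^{1-x} (3) dy dx = 3/2.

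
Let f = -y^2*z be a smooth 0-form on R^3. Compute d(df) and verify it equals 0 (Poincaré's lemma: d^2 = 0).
d(df) = 0

Step 1: df = sum_i (∂f/∂x_i) dx_i = (0) dx + (-2*y*z) dy + (-y^2) dz.
Step 2: Apply d again. Using the 1-form formula, the coefficient of dx ∧ dy in d(df) is ∂^2 f/∂x ∂y - ∂^2 f/∂y ∂x = (0) - (0) = 0 (equality of mixed partials for smooth f).
Similarly for dx ∧ dz and dy ∧ dz — all coefficients vanish. So d(df) = 0.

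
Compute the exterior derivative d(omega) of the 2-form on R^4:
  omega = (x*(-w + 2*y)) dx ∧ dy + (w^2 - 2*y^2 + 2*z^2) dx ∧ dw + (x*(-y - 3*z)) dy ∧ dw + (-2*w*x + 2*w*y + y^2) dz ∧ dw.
d(omega) = (-x + 3*y - 3*z) dx ∧ dy ∧ dw + (-2*w - 4*z) dx ∧ dz ∧ dw + (2*w + 3*x + 2*y) dy ∧ dz ∧ dw

For a 2-form omega = sum_{i<j} g_{ij} dx_i ∧ dx_j, the exterior derivative is
  d(omega) = sum_{i<j} d(g_{ij}) ∧ dx_i ∧ dx_j = sum_{i<j, k} (∂g_{ij}/∂x_k) dx_k ∧ dx_i ∧ dx_j.
Expand each term, using dx_k ∧ dx_i ∧ dx_j = sgn(permutation) dx_{(a)} ∧ dx_{(b)} ∧ dx_{(c)} with (a < b < c) sorted:
  d(x*(-w + 2*y)) includes (∂/∂w)(x*(-w + 2*y)) dw = (-x) dw, which multiplied by dx ∧ dy gives (-x) dx ∧ dy ∧ dw
  d(w^2 - 2*y^2 + 2*z^2) includes (∂/∂y)(w^2 - 2*y^2 + 2*z^2) dy = (-4*y) dy, which multiplied by dx ∧ dw gives (4*y) dx ∧ dy ∧ dw
  d(w^2 - 2*y^2 + 2*z^2) includes (∂/∂z)(w^2 - 2*y^2 + 2*z^2) dz = (4*z) dz, which multiplied by dx ∧ dw gives (-4*z) dx ∧ dz ∧ dw
  d(x*(-y - 3*z)) includes (∂/∂x)(x*(-y - 3*z)) dx = (-y - 3*z) dx, which multiplied by dy ∧ dw gives (-y - 3*z) dx ∧ dy ∧ dw
  d(x*(-y - 3*z)) includes (∂/∂z)(x*(-y - 3*z)) dz = (-3*x) dz, which multiplied by dy ∧ dw gives (3*x) dy ∧ dz ∧ dw
  d(-2*w*x + 2*w*y + y^2) includes (∂/∂x)(-2*w*x + 2*w*y + y^2) dx = (-2*w) dx, which multiplied by dz ∧ dw gives (-2*w) dx ∧ dz ∧ dw
  d(-2*w*x + 2*w*y + y^2) includes (∂/∂y)(-2*w*x + 2*w*y + y^2) dy = (2*w + 2*y) dy, which multiplied by dz ∧ dw gives (2*w + 2*y) dy ∧ dz ∧ dw
Collecting like 3-forms: d(omega) = (-x + 3*y - 3*z) dx ∧ dy ∧ dw + (-2*w - 4*z) dx ∧ dz ∧ dw + (2*w + 3*x + 2*y) dy ∧ dz ∧ dw.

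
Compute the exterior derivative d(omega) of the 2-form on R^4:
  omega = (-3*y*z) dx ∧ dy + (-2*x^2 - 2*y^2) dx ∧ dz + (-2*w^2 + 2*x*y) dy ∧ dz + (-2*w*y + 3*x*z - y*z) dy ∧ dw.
d(omega) = (3*y) dx ∧ dy ∧ dz + (-4*w - 3*x + y) dy ∧ dz ∧ dw + (3*z) dx ∧ dy ∧ dw

For a 2-form omega = sum_{i<j} g_{ij} dx_i ∧ dx_j, the exterior derivative is
  d(omega) = sum_{i<j} d(g_{ij}) ∧ dx_i ∧ dx_j = sum_{i<j, k} (∂g_{ij}/∂x_k) dx_k ∧ dx_i ∧ dx_j.
Expand each term, using dx_k ∧ dx_i ∧ dx_j = sgn(permutation) dx_{(a)} ∧ dx_{(b)} ∧ dx_{(c)} with (a < b < c) sorted:
  d(-3*y*z) includes (∂/∂z)(-3*y*z) dz = (-3*y) dz, which multiplied by dx ∧ dy gives (-3*y) dx ∧ dy ∧ dz
  d(-2*x^2 - 2*y^2) includes (∂/∂y)(-2*x^2 - 2*y^2) dy = (-4*y) dy, which multiplied by dx ∧ dz gives (4*y) dx ∧ dy ∧ dz
  d(-2*w^2 + 2*x*y) includes (∂/∂x)(-2*w^2 + 2*x*y) dx = (2*y) dx, which multiplied by dy ∧ dz gives (2*y) dx ∧ dy ∧ dz
  d(-2*w^2 + 2*x*y) includes (∂/∂w)(-2*w^2 + 2*x*y) dw = (-4*w) dw, which multiplied by dy ∧ dz gives (-4*w) dy ∧ dz ∧ dw
  d(-2*w*y + 3*x*z - y*z) includes (∂/∂x)(-2*w*y + 3*x*z - y*z) dx = (3*z) dx, which multiplied by dy ∧ dw gives (3*z) dx ∧ dy ∧ dw
  d(-2*w*y + 3*x*z - y*z) includes (∂/∂z)(-2*w*y + 3*x*z - y*z) dz = (3*x - y) dz, which multiplied by dy ∧ dw gives (-3*x + y) dy ∧ dz ∧ dw
Collecting like 3-forms: d(omega) = (3*y) dx ∧ dy ∧ dz + (-4*w - 3*x + y) dy ∧ dz ∧ dw + (3*z) dx ∧ dy ∧ dw.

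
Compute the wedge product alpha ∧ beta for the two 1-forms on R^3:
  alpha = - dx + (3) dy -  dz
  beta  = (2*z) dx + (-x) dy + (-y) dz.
alpha ∧ beta = (x - 6*z) dx ∧ dy + (y + 2*z) dx ∧ dz + (-x - 3*y) dy ∧ dz

Distribute the wedge, using dx_i ∧ dx_j = -dx_j ∧ dx_i and dx_i ∧ dx_i = 0. For each pair (i, j) with i < j, the coefficient of dx_i ∧ dx_j in alpha ∧ beta is (alpha_i * beta_j - alpha_j * beta_i). Collecting: alpha ∧ beta = (x - 6*z) dx ∧ dy + (y + 2*z) dx ∧ dz + (-x - 3*y) dy ∧ dz.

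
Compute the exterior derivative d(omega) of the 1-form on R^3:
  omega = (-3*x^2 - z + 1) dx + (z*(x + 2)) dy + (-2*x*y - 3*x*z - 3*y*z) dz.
d(omega) = (z) dx ∧ dy + (-2*y - 3*z + 1) dx ∧ dz + (-3*x - 3*z - 2) dy ∧ dz

For a 1-form omega = sum_i f_i dx_i, the exterior derivative is
  d(omega) = sum_{i < j} (∂f_j/∂x_i - ∂f_i/∂x_j) dx_i ∧ dx_j.
  coefficient of dx ∧ dy: ∂f_2/∂x - ∂f_1/∂y = ∂(z*(x + 2))/∂x - ∂(-3*x^2 - z + 1)/∂y = z
  coefficient of dx ∧ dz: ∂f_3/∂x - ∂f_1/∂z = ∂(-2*x*y - 3*x*z - 3*y*z)/∂x - ∂(-3*x^2 - z + 1)/∂z = -2*y - 3*z + 1
  coefficient of dy ∧ dz: ∂f_3/∂y - ∂f_2/∂z = ∂(-2*x*y - 3*x*z - 3*y*z)/∂y - ∂(z*(x + 2))/∂z = -3*x - 3*z - 2
Assembling: d(omega) = (z) dx ∧ dy + (-2*y - 3*z + 1) dx ∧ dz + (-3*x - 3*z - 2) dy ∧ dz.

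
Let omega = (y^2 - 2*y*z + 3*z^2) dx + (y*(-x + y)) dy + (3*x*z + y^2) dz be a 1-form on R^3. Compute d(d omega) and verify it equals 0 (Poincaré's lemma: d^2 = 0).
d(d omega) = 0

Step 1: d omega = sum_{i<j} (∂f_j/∂x_i - ∂f_i/∂x_j) dx_i ∧ dx_j:
  coeff of dx ∧ dy: -3*y + 2*z
  coeff of dx ∧ dz: 2*y - 3*z
  coeff of dy ∧ dz: 2*y
Step 2: Apply d again to each 2-form coefficient. The only possible 3-form in R^3 is dx ∧ dy ∧ dz, with coefficient
  ∂(coeff of dy∧dz)/∂x - ∂(coeff of dx∧dz)/∂y + ∂(coeff of dx∧dy)/∂z
  = ∂/∂x (2*y) - ∂/∂y (2*y - 3*z) + ∂/∂z (-3*y + 2*z).
Each of these terms simplifies to sums of mixed partials that cancel in pairs. The result is 0 (by equality of mixed partials for smooth functions — Schwarz / Clairaut).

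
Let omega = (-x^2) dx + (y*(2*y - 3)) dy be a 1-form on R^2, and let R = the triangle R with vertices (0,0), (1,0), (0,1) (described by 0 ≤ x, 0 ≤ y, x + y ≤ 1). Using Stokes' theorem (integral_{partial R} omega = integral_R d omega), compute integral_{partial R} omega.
integral_(partial R) omega = 0

Stokes: integral_partial_R omega = integral_R d omega with d omega = (∂Q/∂x - ∂P/∂y) dx ∧ dy.
  ∂Q/∂x = 0
  ∂P/∂y = 0
  integrand = ∂Q/∂x - ∂P/∂y = 0.
Integrating over R: integral_0^1 integral_0^{1-x} (0) dy dx = 0.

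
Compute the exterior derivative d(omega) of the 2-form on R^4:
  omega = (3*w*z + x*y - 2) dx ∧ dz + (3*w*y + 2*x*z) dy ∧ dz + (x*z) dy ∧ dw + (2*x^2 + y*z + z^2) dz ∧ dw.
d(omega) = (-x + 2*z) dx ∧ dy ∧ dz + (4*x + 3*z) dx ∧ dz ∧ dw + (-x + 3*y + z) dy ∧ dz ∧ dw + (z) dx ∧ dy ∧ dw

For a 2-form omega = sum_{i<j} g_{ij} dx_i ∧ dx_j, the exterior derivative is
  d(omega) = sum_{i<j} d(g_{ij}) ∧ dx_i ∧ dx_j = sum_{i<j, k} (∂g_{ij}/∂x_k) dx_k ∧ dx_i ∧ dx_j.
Expand each term, using dx_k ∧ dx_i ∧ dx_j = sgn(permutation) dx_{(a)} ∧ dx_{(b)} ∧ dx_{(c)} with (a < b < c) sorted:
  d(3*w*z + x*y - 2) includes (∂/∂y)(3*w*z + x*y - 2) dy = (x) dy, which multiplied by dx ∧ dz gives (-x) dx ∧ dy ∧ dz
  d(3*w*z + x*y - 2) includes (∂/∂w)(3*w*z + x*y - 2) dw = (3*z) dw, which multiplied by dx ∧ dz gives (3*z) dx ∧ dz ∧ dw
  d(3*w*y + 2*x*z) includes (∂/∂x)(3*w*y + 2*x*z) dx = (2*z) dx, which multiplied by dy ∧ dz gives (2*z) dx ∧ dy ∧ dz
  d(3*w*y + 2*x*z) includes (∂/∂w)(3*w*y + 2*x*z) dw = (3*y) dw, which multiplied by dy ∧ dz gives (3*y) dy ∧ dz ∧ dw
  d(x*z) includes (∂/∂x)(x*z) dx = (z) dx, which multiplied by dy ∧ dw gives (z) dx ∧ dy ∧ dw
  d(x*z) includes (∂/∂z)(x*z) dz = (x) dz, which multiplied by dy ∧ dw gives (-x) dy ∧ dz ∧ dw
  d(2*x^2 + y*z + z^2) includes (∂/∂x)(2*x^2 + y*z + z^2) dx = (4*x) dx, which multiplied by dz ∧ dw gives (4*x) dx ∧ dz ∧ dw
  d(2*x^2 + y*z + z^2) includes (∂/∂y)(2*x^2 + y*z + z^2) dy = (z) dy, which multiplied by dz ∧ dw gives (z) dy ∧ dz ∧ dw
Collecting like 3-forms: d(omega) = (-x + 2*z) dx ∧ dy ∧ dz + (4*x + 3*z) dx ∧ dz ∧ dw + (-x + 3*y + z) dy ∧ dz ∧ dw + (z) dx ∧ dy ∧ dw.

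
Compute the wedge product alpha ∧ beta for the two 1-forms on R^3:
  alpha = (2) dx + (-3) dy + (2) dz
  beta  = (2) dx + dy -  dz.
alpha ∧ beta = (8) dx ∧ dy + (-6) dx ∧ dz + (1) dy ∧ dz

Distribute the wedge, using dx_i ∧ dx_j = -dx_j ∧ dx_i and dx_i ∧ dx_i = 0. For each pair (i, j) with i < j, the coefficient of dx_i ∧ dx_j in alpha ∧ beta is (alpha_i * beta_j - alpha_j * beta_i). Collecting: alpha ∧ beta = (8) dx ∧ dy + (-6) dx ∧ dz + (1) dy ∧ dz.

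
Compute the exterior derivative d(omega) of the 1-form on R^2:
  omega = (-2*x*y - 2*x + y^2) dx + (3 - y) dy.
d(omega) = (2*x - 2*y) dx ∧ dy

For a 1-form omega = sum_i f_i dx_i, the exterior derivative is
  d(omega) = sum_{i < j} (∂f_j/∂x_i - ∂f_i/∂x_j) dx_i ∧ dx_j.
  coefficient of dx ∧ dy: ∂f_2/∂x - ∂f_1/∂y = ∂(3 - y)/∂x - ∂(-2*x*y - 2*x + y^2)/∂y = 2*x - 2*y
Assembling: d(omega) = (2*x - 2*y) dx ∧ dy.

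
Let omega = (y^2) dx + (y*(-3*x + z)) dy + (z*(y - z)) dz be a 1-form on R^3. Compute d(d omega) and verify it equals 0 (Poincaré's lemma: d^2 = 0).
d(d omega) = 0

Step 1: d omega = sum_{i<j} (∂f_j/∂x_i - ∂f_i/∂x_j) dx_i ∧ dx_j:
  coeff of dx ∧ dy: -5*y
  coeff of dx ∧ dz: 0
  coeff of dy ∧ dz: -y + z
Step 2: Apply d again to each 2-form coefficient. The only possible 3-form in R^3 is dx ∧ dy ∧ dz, with coefficient
  ∂(coeff of dy∧dz)/∂x - ∂(coeff of dx∧dz)/∂y + ∂(coeff of dx∧dy)/∂z
  = ∂/∂x (-y + z) - ∂/∂y (0) + ∂/∂z (-5*y).
Each of these terms simplifies to sums of mixed partials that cancel in pairs. The result is 0 (by equality of mixed partials for smooth functions — Schwarz / Clairaut).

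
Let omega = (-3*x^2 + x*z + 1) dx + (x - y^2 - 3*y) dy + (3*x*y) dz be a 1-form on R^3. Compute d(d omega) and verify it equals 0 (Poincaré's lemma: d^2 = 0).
d(d omega) = 0

Step 1: d omega = sum_{i<j} (∂f_j/∂x_i - ∂f_i/∂x_j) dx_i ∧ dx_j:
  coeff of dx ∧ dy: 1
  coeff of dx ∧ dz: -x + 3*y
  coeff of dy ∧ dz: 3*x
Step 2: Apply d again to each 2-form coefficient. The only possible 3-form in R^3 is dx ∧ dy ∧ dz, with coefficient
  ∂(coeff of dy∧dz)/∂x - ∂(coeff of dx∧dz)/∂y + ∂(coeff of dx∧dy)/∂z
  = ∂/∂x (3*x) - ∂/∂y (-x + 3*y) + ∂/∂z (1).
Each of these terms simplifies to sums of mixed partials that cancel in pairs. The result is 0 (by equality of mixed partials for smooth functions — Schwarz / Clairaut).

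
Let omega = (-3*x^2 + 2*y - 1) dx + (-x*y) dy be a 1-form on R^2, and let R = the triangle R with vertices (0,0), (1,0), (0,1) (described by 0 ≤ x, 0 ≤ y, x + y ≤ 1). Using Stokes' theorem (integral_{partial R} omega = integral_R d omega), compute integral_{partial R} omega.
integral_(partial R) omega = -7/6

Stokes: integral_partial_R omega = integral_R d omega with d omega = (∂Q/∂x - ∂P/∂y) dx ∧ dy.
  ∂Q/∂x = -y
  ∂P/∂y = 2
  integrand = ∂Q/∂x - ∂P/∂y = -y - 2.
Integrating over R: integral_0^1 integral_0^{1-x} (-y - 2) dy dx = -7/6.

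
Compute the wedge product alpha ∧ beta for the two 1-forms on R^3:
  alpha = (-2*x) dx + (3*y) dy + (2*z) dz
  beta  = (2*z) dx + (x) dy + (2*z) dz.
alpha ∧ beta = (-2*x^2 - 6*y*z) dx ∧ dy + (-4*z*(x + z)) dx ∧ dz + (2*z*(-x + 3*y)) dy ∧ dz

Distribute the wedge, using dx_i ∧ dx_j = -dx_j ∧ dx_i and dx_i ∧ dx_i = 0. For each pair (i, j) with i < j, the coefficient of dx_i ∧ dx_j in alpha ∧ beta is (alpha_i * beta_j - alpha_j * beta_i). Collecting: alpha ∧ beta = (-2*x^2 - 6*y*z) dx ∧ dy + (-4*z*(x + z)) dx ∧ dz + (2*z*(-x + 3*y)) dy ∧ dz.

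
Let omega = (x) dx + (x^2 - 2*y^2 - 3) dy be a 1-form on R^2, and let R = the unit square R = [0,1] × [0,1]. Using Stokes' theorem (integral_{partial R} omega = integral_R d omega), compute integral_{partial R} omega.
integral_(partial R) omega = 1

Stokes: integral_partial_R omega = integral_R d omega with d omega = (∂Q/∂x - ∂P/∂y) dx ∧ dy.
  ∂Q/∂x = 2*x
  ∂P/∂y = 0
  integrand = ∂Q/∂x - ∂P/∂y = 2*x.
Integrating over R: integral_0^1 integral_0^1 (2*x) dx dy = 1.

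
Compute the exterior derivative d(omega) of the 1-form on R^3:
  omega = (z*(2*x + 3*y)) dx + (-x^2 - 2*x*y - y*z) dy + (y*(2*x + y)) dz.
d(omega) = (-2*x - 2*y - 3*z) dx ∧ dy + (-2*x - y) dx ∧ dz + (2*x + 3*y) dy ∧ dz

For a 1-form omega = sum_i f_i dx_i, the exterior derivative is
  d(omega) = sum_{i < j} (∂f_j/∂x_i - ∂f_i/∂x_j) dx_i ∧ dx_j.
  coefficient of dx ∧ dy: ∂f_2/∂x - ∂f_1/∂y = ∂(-x^2 - 2*x*y - y*z)/∂x - ∂(z*(2*x + 3*y))/∂y = -2*x - 2*y - 3*z
  coefficient of dx ∧ dz: ∂f_3/∂x - ∂f_1/∂z = ∂(y*(2*x + y))/∂x - ∂(z*(2*x + 3*y))/∂z = -2*x - y
  coefficient of dy ∧ dz: ∂f_3/∂y - ∂f_2/∂z = ∂(y*(2*x + y))/∂y - ∂(-x^2 - 2*x*y - y*z)/∂z = 2*x + 3*y
Assembling: d(omega) = (-2*x - 2*y - 3*z) dx ∧ dy + (-2*x - y) dx ∧ dz + (2*x + 3*y) dy ∧ dz.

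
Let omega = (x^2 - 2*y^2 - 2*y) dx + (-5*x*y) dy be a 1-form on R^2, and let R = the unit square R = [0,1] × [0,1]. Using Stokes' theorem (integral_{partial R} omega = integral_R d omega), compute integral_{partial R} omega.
integral_(partial R) omega = 3/2

Stokes: integral_partial_R omega = integral_R d omega with d omega = (∂Q/∂x - ∂P/∂y) dx ∧ dy.
  ∂Q/∂x = -5*y
  ∂P/∂y = -4*y - 2
  integrand = ∂Q/∂x - ∂P/∂y = 2 - y.
Integrating over R: integral_0^1 integral_0^1 (2 - y) dx dy = 3/2.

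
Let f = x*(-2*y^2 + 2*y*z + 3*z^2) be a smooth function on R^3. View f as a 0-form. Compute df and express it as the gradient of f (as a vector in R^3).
df = (-2*y^2 + 2*y*z + 3*z^2) dx + (2*x*(-2*y + z)) dy + (2*x*(y + 3*z)) dz; grad f = (-2*y^2 + 2*y*z + 3*z^2, 2*x*(-2*y + z), 2*x*(y + 3*z))

For a 0-form f, d f = (∂f/∂x) dx + (∂f/∂y) dy + (∂f/∂z) dz. The components of the vector representation are exactly the entries of grad f in Cartesian coordinates:
  ∂f/∂x = -2*y^2 + 2*y*z + 3*z^2
  ∂f/∂y = 2*x*(-2*y + z)
  ∂f/∂z = 2*x*(y + 3*z).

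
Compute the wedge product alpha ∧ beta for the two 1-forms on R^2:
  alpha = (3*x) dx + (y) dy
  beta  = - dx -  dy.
alpha ∧ beta = (-3*x + y) dx ∧ dy

Distribute the wedge, using dx_i ∧ dx_j = -dx_j ∧ dx_i and dx_i ∧ dx_i = 0. For each pair (i, j) with i < j, the coefficient of dx_i ∧ dx_j in alpha ∧ beta is (alpha_i * beta_j - alpha_j * beta_i). Collecting: alpha ∧ beta = (-3*x + y) dx ∧ dy.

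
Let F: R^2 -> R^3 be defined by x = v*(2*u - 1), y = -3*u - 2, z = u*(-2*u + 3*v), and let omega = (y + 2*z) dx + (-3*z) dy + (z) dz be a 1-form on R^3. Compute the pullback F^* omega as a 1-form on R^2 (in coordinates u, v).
F^* omega = (8*u^3 - 26*u^2*v - 18*u^2 + 21*u*v^2 + 21*u*v - 4*v) du + (-14*u^3 + 21*u^2*v - 2*u^2 - 6*u*v - u + 2) dv

Using F^*(f dg) = (f ∘ F) d(g ∘ F), substitute each coordinate x_i by F_i(u, v) in f_i, and replace dx_i by d F_i = (∂F_i/∂u) du + (∂F_i/∂v) dv.
  For the x component: f_1(F) = -4*u^2 + 6*u*v - 3*u - 2; d F_1 = (2*v) du + (2*u - 1) dv
  For the y component: f_2(F) = 3*u*(2*u - 3*v); d F_2 = (-3) du + (0) dv
  For the z component: f_3(F) = u*(-2*u + 3*v); d F_3 = (-4*u + 3*v) du + (3*u) dv
Combining and collecting du, dv coefficients:
  coeff of du: 8*u^3 - 26*u^2*v - 18*u^2 + 21*u*v^2 + 21*u*v - 4*v
  coeff of dv: -14*u^3 + 21*u^2*v - 2*u^2 - 6*u*v - u + 2
F^* omega = (8*u^3 - 26*u^2*v - 18*u^2 + 21*u*v^2 + 21*u*v - 4*v) du + (-14*u^3 + 21*u^2*v - 2*u^2 - 6*u*v - u + 2) dv.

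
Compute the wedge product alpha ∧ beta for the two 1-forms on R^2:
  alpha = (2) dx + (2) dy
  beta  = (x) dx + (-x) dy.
alpha ∧ beta = (-4*x) dx ∧ dy

Distribute the wedge, using dx_i ∧ dx_j = -dx_j ∧ dx_i and dx_i ∧ dx_i = 0. For each pair (i, j) with i < j, the coefficient of dx_i ∧ dx_j in alpha ∧ beta is (alpha_i * beta_j - alpha_j * beta_i). Collecting: alpha ∧ beta = (-4*x) dx ∧ dy.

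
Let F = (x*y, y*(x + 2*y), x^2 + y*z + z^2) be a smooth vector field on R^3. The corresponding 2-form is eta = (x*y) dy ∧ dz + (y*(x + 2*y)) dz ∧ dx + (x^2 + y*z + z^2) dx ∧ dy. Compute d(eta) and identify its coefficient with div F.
d(eta) = (x + 6*y + 2*z) dx ∧ dy ∧ dz; div F = x + 6*y + 2*z

For a 2-form in R^3 of the form above, applying d gives a 3-form with coefficient ∂P/∂x + ∂Q/∂y + ∂R/∂z:
  ∂P/∂x = y
  ∂Q/∂y = x + 4*y
  ∂R/∂z = y + 2*z
Sum = x + 6*y + 2*z, which is exactly div F.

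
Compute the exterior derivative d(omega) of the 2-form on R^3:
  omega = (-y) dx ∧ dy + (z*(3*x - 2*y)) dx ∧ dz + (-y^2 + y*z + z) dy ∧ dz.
d(omega) = (2*z) dx ∧ dy ∧ dz

For a 2-form omega = sum_{i<j} g_{ij} dx_i ∧ dx_j, the exterior derivative is
  d(omega) = sum_{i<j} d(g_{ij}) ∧ dx_i ∧ dx_j = sum_{i<j, k} (∂g_{ij}/∂x_k) dx_k ∧ dx_i ∧ dx_j.
Expand each term, using dx_k ∧ dx_i ∧ dx_j = sgn(permutation) dx_{(a)} ∧ dx_{(b)} ∧ dx_{(c)} with (a < b < c) sorted:
  d(z*(3*x - 2*y)) includes (∂/∂y)(z*(3*x - 2*y)) dy = (-2*z) dy, which multiplied by dx ∧ dz gives (2*z) dx ∧ dy ∧ dz
Collecting like 3-forms: d(omega) = (2*z) dx ∧ dy ∧ dz.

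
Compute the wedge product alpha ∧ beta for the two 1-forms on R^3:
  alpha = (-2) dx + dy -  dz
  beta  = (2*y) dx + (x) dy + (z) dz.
alpha ∧ beta = (-2*x - 2*y) dx ∧ dy + (2*y - 2*z) dx ∧ dz + (x + z) dy ∧ dz

Distribute the wedge, using dx_i ∧ dx_j = -dx_j ∧ dx_i and dx_i ∧ dx_i = 0. For each pair (i, j) with i < j, the coefficient of dx_i ∧ dx_j in alpha ∧ beta is (alpha_i * beta_j - alpha_j * beta_i). Collecting: alpha ∧ beta = (-2*x - 2*y) dx ∧ dy + (2*y - 2*z) dx ∧ dz + (x + z) dy ∧ dz.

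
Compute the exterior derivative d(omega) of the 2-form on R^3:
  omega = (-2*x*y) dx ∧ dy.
d(omega) = 0

For a 2-form omega = sum_{i<j} g_{ij} dx_i ∧ dx_j, the exterior derivative is
  d(omega) = sum_{i<j} d(g_{ij}) ∧ dx_i ∧ dx_j = sum_{i<j, k} (∂g_{ij}/∂x_k) dx_k ∧ dx_i ∧ dx_j.
Expand each term, using dx_k ∧ dx_i ∧ dx_j = sgn(permutation) dx_{(a)} ∧ dx_{(b)} ∧ dx_{(c)} with (a < b < c) sorted:

Collecting like 3-forms: d(omega) = 0.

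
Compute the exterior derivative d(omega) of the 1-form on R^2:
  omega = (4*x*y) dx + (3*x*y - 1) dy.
d(omega) = (-4*x + 3*y) dx ∧ dy

For a 1-form omega = sum_i f_i dx_i, the exterior derivative is
  d(omega) = sum_{i < j} (∂f_j/∂x_i - ∂f_i/∂x_j) dx_i ∧ dx_j.
  coefficient of dx ∧ dy: ∂f_2/∂x - ∂f_1/∂y = ∂(3*x*y - 1)/∂x - ∂(4*x*y)/∂y = -4*x + 3*y
Assembling: d(omega) = (-4*x + 3*y) dx ∧ dy.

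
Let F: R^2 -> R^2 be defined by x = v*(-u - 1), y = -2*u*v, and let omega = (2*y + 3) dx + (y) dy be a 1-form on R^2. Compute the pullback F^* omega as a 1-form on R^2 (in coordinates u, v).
F^* omega = (v*(8*u*v - 3)) du + (8*u^2*v + 4*u*v - 3*u - 3) dv

Using F^*(f dg) = (f ∘ F) d(g ∘ F), substitute each coordinate x_i by F_i(u, v) in f_i, and replace dx_i by d F_i = (∂F_i/∂u) du + (∂F_i/∂v) dv.
  For the x component: f_1(F) = -4*u*v + 3; d F_1 = (-v) du + (-u - 1) dv
  For the y component: f_2(F) = -2*u*v; d F_2 = (-2*v) du + (-2*u) dv
Combining and collecting du, dv coefficients:
  coeff of du: v*(8*u*v - 3)
  coeff of dv: 8*u^2*v + 4*u*v - 3*u - 3
F^* omega = (v*(8*u*v - 3)) du + (8*u^2*v + 4*u*v - 3*u - 3) dv.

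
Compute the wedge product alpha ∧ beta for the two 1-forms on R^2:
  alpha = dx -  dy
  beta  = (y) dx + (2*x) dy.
alpha ∧ beta = (2*x + y) dx ∧ dy

Distribute the wedge, using dx_i ∧ dx_j = -dx_j ∧ dx_i and dx_i ∧ dx_i = 0. For each pair (i, j) with i < j, the coefficient of dx_i ∧ dx_j in alpha ∧ beta is (alpha_i * beta_j - alpha_j * beta_i). Collecting: alpha ∧ beta = (2*x + y) dx ∧ dy.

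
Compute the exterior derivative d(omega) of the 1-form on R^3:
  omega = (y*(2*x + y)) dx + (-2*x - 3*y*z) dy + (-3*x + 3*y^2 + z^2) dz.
d(omega) = (-2*x - 2*y - 2) dx ∧ dy + (-3) dx ∧ dz + (9*y) dy ∧ dz

For a 1-form omega = sum_i f_i dx_i, the exterior derivative is
  d(omega) = sum_{i < j} (∂f_j/∂x_i - ∂f_i/∂x_j) dx_i ∧ dx_j.
  coefficient of dx ∧ dy: ∂f_2/∂x - ∂f_1/∂y = ∂(-2*x - 3*y*z)/∂x - ∂(y*(2*x + y))/∂y = -2*x - 2*y - 2
  coefficient of dx ∧ dz: ∂f_3/∂x - ∂f_1/∂z = ∂(-3*x + 3*y^2 + z^2)/∂x - ∂(y*(2*x + y))/∂z = -3
  coefficient of dy ∧ dz: ∂f_3/∂y - ∂f_2/∂z = ∂(-3*x + 3*y^2 + z^2)/∂y - ∂(-2*x - 3*y*z)/∂z = 9*y
Assembling: d(omega) = (-2*x - 2*y - 2) dx ∧ dy + (-3) dx ∧ dz + (9*y) dy ∧ dz.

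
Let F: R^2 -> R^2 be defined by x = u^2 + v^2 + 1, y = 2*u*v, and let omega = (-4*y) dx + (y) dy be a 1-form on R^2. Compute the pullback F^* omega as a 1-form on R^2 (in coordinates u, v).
F^* omega = (4*u*v*(-4*u + v)) du + (4*u*v*(u - 4*v)) dv

Using F^*(f dg) = (f ∘ F) d(g ∘ F), substitute each coordinate x_i by F_i(u, v) in f_i, and replace dx_i by d F_i = (∂F_i/∂u) du + (∂F_i/∂v) dv.
  For the x component: f_1(F) = -8*u*v; d F_1 = (2*u) du + (2*v) dv
  For the y component: f_2(F) = 2*u*v; d F_2 = (2*v) du + (2*u) dv
Combining and collecting du, dv coefficients:
  coeff of du: 4*u*v*(-4*u + v)
  coeff of dv: 4*u*v*(u - 4*v)
F^* omega = (4*u*v*(-4*u + v)) du + (4*u*v*(u - 4*v)) dv.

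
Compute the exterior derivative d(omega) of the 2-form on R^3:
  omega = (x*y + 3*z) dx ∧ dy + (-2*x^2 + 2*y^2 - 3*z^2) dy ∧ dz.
d(omega) = (3 - 4*x) dx ∧ dy ∧ dz

For a 2-form omega = sum_{i<j} g_{ij} dx_i ∧ dx_j, the exterior derivative is
  d(omega) = sum_{i<j} d(g_{ij}) ∧ dx_i ∧ dx_j = sum_{i<j, k} (∂g_{ij}/∂x_k) dx_k ∧ dx_i ∧ dx_j.
Expand each term, using dx_k ∧ dx_i ∧ dx_j = sgn(permutation) dx_{(a)} ∧ dx_{(b)} ∧ dx_{(c)} with (a < b < c) sorted:
  d(x*y + 3*z) includes (∂/∂z)(x*y + 3*z) dz = (3) dz, which multiplied by dx ∧ dy gives (3) dx ∧ dy ∧ dz
  d(-2*x^2 + 2*y^2 - 3*z^2) includes (∂/∂x)(-2*x^2 + 2*y^2 - 3*z^2) dx = (-4*x) dx, which multiplied by dy ∧ dz gives (-4*x) dx ∧ dy ∧ dz
Collecting like 3-forms: d(omega) = (3 - 4*x) dx ∧ dy ∧ dz.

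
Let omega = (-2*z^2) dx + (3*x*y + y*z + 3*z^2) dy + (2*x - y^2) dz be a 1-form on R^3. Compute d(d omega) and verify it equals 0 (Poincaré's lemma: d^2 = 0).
d(d omega) = 0

Step 1: d omega = sum_{i<j} (∂f_j/∂x_i - ∂f_i/∂x_j) dx_i ∧ dx_j:
  coeff of dx ∧ dy: 3*y
  coeff of dx ∧ dz: 4*z + 2
  coeff of dy ∧ dz: -3*y - 6*z
Step 2: Apply d again to each 2-form coefficient. The only possible 3-form in R^3 is dx ∧ dy ∧ dz, with coefficient
  ∂(coeff of dy∧dz)/∂x - ∂(coeff of dx∧dz)/∂y + ∂(coeff of dx∧dy)/∂z
  = ∂/∂x (-3*y - 6*z) - ∂/∂y (4*z + 2) + ∂/∂z (3*y).
Each of these terms simplifies to sums of mixed partials that cancel in pairs. The result is 0 (by equality of mixed partials for smooth functions — Schwarz / Clairaut).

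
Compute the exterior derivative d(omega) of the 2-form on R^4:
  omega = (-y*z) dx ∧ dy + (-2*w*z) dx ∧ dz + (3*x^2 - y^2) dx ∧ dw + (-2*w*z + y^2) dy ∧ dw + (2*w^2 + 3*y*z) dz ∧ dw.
d(omega) = (-y) dx ∧ dy ∧ dz + (-2*z) dx ∧ dz ∧ dw + (2*y) dx ∧ dy ∧ dw + (2*w + 3*z) dy ∧ dz ∧ dw

For a 2-form omega = sum_{i<j} g_{ij} dx_i ∧ dx_j, the exterior derivative is
  d(omega) = sum_{i<j} d(g_{ij}) ∧ dx_i ∧ dx_j = sum_{i<j, k} (∂g_{ij}/∂x_k) dx_k ∧ dx_i ∧ dx_j.
Expand each term, using dx_k ∧ dx_i ∧ dx_j = sgn(permutation) dx_{(a)} ∧ dx_{(b)} ∧ dx_{(c)} with (a < b < c) sorted:
  d(-y*z) includes (∂/∂z)(-y*z) dz = (-y) dz, which multiplied by dx ∧ dy gives (-y) dx ∧ dy ∧ dz
  d(-2*w*z) includes (∂/∂w)(-2*w*z) dw = (-2*z) dw, which multiplied by dx ∧ dz gives (-2*z) dx ∧ dz ∧ dw
  d(3*x^2 - y^2) includes (∂/∂y)(3*x^2 - y^2) dy = (-2*y) dy, which multiplied by dx ∧ dw gives (2*y) dx ∧ dy ∧ dw
  d(-2*w*z + y^2) includes (∂/∂z)(-2*w*z + y^2) dz = (-2*w) dz, which multiplied by dy ∧ dw gives (2*w) dy ∧ dz ∧ dw
  d(2*w^2 + 3*y*z) includes (∂/∂y)(2*w^2 + 3*y*z) dy = (3*z) dy, which multiplied by dz ∧ dw gives (3*z) dy ∧ dz ∧ dw
Collecting like 3-forms: d(omega) = (-y) dx ∧ dy ∧ dz + (-2*z) dx ∧ dz ∧ dw + (2*y) dx ∧ dy ∧ dw + (2*w + 3*z) dy ∧ dz ∧ dw.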